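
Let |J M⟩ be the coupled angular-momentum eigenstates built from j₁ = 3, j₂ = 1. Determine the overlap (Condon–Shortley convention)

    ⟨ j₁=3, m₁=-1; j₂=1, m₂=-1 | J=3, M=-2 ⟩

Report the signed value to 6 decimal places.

j₁+j₂−J=1  J+j₁−j₂=5  J−j₁+j₂=1  j₁+j₂+J+1=8
(j₁±m₁, j₂±m₂, J±M) = (2,4,0,2,1,5)
P² = 240
sum k=0..0:
  [0] +1/24 = 1/24
S = 1/24
C² = P²·S² = 5/12 ; C = +0.645497

+0.645497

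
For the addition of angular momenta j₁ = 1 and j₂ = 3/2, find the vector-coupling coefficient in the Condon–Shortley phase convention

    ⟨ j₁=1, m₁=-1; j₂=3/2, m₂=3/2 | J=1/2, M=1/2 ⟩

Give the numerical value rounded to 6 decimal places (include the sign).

triangle: 2!*0!*1!/4! = 2/24
(j±m)!: 0!*2!*3!*0!*1!*0! = 12
prefactor² = (2J+1)*Δ*N² = 2
  k=2: +1/(2!*0!*0!*1!*0!*0!) = 1/2
Σ = 1/2  ⇒  CG² = 2*1/2² = 1/2
CG = +√(1/2) = +0.707107

+√(1/2) ≈ +0.707107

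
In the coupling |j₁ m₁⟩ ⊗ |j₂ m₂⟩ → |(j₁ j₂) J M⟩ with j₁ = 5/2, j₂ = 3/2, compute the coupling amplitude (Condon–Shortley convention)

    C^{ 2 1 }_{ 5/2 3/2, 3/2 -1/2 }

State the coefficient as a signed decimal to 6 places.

+0.154303

triangle: 2!·3!·1!/7! = 12/5040
(j±m)!: 4!·1!·1!·2!·3!·1! = 288
prefactor² = (2J+1)·Δ·N² = 24/7
  k=0: +1/(0!·2!·1!·1!·2!·0!) = 1/4
  k=1: −1/(1!·1!·0!·0!·3!·1!) = -1/6
Σ = 1/12  ⇒  CG² = 24/7·1/12² = 1/42
CG = +√(1/42) = +0.154303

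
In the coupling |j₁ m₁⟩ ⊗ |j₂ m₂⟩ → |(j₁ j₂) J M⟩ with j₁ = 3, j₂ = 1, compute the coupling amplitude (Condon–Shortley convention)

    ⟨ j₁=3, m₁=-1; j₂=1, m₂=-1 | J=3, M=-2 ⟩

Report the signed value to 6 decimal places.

j₁+j₂−J=1  J+j₁−j₂=5  J−j₁+j₂=1  j₁+j₂+J+1=8
(j₁±m₁, j₂±m₂, J±M) = (2,4,0,2,1,5)
P² = 240
sum k=0..0:
  [0] +1/24 = 1/24
S = 1/24
C² = P²·S² = 5/12 ; C = +0.645497

+√(5/12) ≈ +0.645497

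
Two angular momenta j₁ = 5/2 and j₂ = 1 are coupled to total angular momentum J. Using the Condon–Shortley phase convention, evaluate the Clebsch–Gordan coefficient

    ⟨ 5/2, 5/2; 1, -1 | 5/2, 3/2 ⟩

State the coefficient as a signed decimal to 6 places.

+0.534522

triangle: 1!·4!·1!/7! = 24/5040
(j±m)!: 5!·0!·0!·2!·4!·1! = 5760
prefactor² = (2J+1)·Δ·N² = 1152/7
  k=0: +1/(0!·1!·0!·0!·4!·1!) = 1/24
Σ = 1/24  ⇒  CG² = 1152/7·1/24² = 2/7
CG = +√(2/7) = +0.534522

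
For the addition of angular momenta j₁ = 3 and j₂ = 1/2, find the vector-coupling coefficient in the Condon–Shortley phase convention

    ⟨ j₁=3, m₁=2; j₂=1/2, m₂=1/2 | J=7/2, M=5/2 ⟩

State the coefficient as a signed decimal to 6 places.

j₁+j₂−J=0  J+j₁−j₂=6  J−j₁+j₂=1  j₁+j₂+J+1=8
(j₁±m₁, j₂±m₂, J±M) = (5,1,1,0,6,1)
P² = 86400/7
sum k=0..0:
  [0] +1/120 = 1/120
S = 1/120
C² = P²·S² = 6/7 ; C = +0.925820

+0.925820  (= +√(6/7))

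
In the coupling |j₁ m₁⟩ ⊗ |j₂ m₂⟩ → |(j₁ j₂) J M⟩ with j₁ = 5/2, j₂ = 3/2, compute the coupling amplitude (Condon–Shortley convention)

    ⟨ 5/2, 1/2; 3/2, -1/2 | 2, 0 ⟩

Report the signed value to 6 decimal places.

√[5·2!3!1!/7! · 3!2!1!2!2!2!] = √(8/7)
  +(−1)^0/∏(0,2,2,1,1,0)! = 1/4  (running 1/4)
  +(−1)^1/∏(1,1,1,0,2,1)! = -1/2  (running -1/4)
⟨..|..⟩ = √(8/7)·(-1/4) = -0.267261

−√(1/14) ≈ -0.267261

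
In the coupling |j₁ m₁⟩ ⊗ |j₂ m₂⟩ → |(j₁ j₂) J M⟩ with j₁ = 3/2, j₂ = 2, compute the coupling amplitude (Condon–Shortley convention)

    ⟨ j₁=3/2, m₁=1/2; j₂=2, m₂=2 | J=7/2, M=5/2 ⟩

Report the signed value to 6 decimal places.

triangle: 0!×3!×4!/8! = 144/40320
(j±m)!: 2!×1!×4!×0!×6!×1! = 34560
prefactor² = (2J+1)×Δ×N² = 6912/7
  k=0: +1/(0!×0!×1!×4!×2!×0!) = 1/48
Σ = 1/48  ⇒  CG² = 6912/7×1/48² = 3/7
CG = +√(3/7) = +0.654654

+√(3/7) = +0.654654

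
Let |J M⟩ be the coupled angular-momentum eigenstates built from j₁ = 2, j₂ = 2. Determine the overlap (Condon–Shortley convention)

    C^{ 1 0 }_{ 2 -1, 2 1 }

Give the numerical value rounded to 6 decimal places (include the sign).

j₁+j₂−J=3  J+j₁−j₂=1  J−j₁+j₂=1  j₁+j₂+J+1=6
(j₁±m₁, j₂±m₂, J±M) = (1,3,3,1,1,1)
P² = 9/10
sum k=2..3:
  [2] +1/2 = 1/2
  [3] −1/6 = -1/6
S = 1/3
C² = P²·S² = 1/10 ; C = +0.316228

+√(1/10) ≈ +0.316228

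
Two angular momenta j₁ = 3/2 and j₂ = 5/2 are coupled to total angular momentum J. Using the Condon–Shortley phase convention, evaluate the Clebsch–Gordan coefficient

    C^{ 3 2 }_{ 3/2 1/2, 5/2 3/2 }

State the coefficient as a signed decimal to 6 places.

−√(1/12) = -0.288675

√[7·1!2!4!/8! · 2!1!4!1!5!1!] = √(48)
  +(−1)^0/∏(0,1,1,4,1,0)! = 1/24  (running 1/24)
  +(−1)^1/∏(1,0,0,3,2,1)! = -1/12  (running -1/24)
⟨..|..⟩ = √(48)·(-1/24) = -0.288675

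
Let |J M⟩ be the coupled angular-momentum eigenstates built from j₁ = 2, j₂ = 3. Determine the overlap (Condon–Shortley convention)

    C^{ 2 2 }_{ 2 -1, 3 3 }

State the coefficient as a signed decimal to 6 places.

−√(5/14) ≈ -0.597614

√[5·3!1!3!/8! · 1!3!6!0!4!0!] = √(3240/7)
  +(−1)^3/∏(3,0,0,3,1,0)! = -1/36  (running -1/36)
⟨..|..⟩ = √(3240/7)·(-1/36) = -0.597614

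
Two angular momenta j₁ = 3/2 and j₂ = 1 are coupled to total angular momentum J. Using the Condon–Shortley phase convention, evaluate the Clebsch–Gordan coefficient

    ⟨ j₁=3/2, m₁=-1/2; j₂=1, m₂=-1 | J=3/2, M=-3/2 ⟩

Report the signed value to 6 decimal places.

√[4·1!2!1!/5! · 1!2!0!2!0!3!] = √(8/5)
  +(−1)^0/∏(0,1,2,0,0,1)! = 1/2  (running 1/2)
⟨..|..⟩ = √(8/5)·(1/2) = +0.632456

+√(2/5) ≈ +0.632456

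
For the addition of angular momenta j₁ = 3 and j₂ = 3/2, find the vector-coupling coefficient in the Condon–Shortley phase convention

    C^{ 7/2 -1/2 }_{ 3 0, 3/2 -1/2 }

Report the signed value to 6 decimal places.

j₁+j₂−J=1  J+j₁−j₂=5  J−j₁+j₂=2  j₁+j₂+J+1=9
(j₁±m₁, j₂±m₂, J±M) = (3,3,1,2,3,4)
P² = 384/7
sum k=0..1:
  [0] +1/12 = 1/12
  [1] −1/24 = -1/24
S = 1/24
C² = P²·S² = 2/21 ; C = +0.308607

+0.308607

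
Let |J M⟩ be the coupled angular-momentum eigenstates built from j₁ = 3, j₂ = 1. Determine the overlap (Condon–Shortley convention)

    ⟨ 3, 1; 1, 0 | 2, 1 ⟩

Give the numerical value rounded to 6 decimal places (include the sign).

-0.617213

triangle: 2!·4!·0!/7! = 48/5040
(j±m)!: 4!·2!·1!·1!·3!·1! = 288
prefactor² = (2J+1)·Δ·N² = 96/7
  k=1: −1/(1!·1!·1!·0!·3!·0!) = -1/6
Σ = -1/6  ⇒  CG² = 96/7·(-1/6)² = 8/21
CG = −√(8/21) = -0.617213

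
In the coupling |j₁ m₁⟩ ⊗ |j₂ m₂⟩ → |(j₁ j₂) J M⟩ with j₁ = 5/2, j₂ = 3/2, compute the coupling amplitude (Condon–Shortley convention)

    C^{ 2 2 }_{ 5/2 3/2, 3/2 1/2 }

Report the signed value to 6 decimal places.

−√(8/21) ≈ -0.617213

triangle: 2!×3!×1!/7! = 12/5040
(j±m)!: 4!×1!×2!×1!×4!×0! = 1152
prefactor² = (2J+1)×Δ×N² = 96/7
  k=1: −1/(1!×1!×0!×1!×3!×0!) = -1/6
Σ = -1/6  ⇒  CG² = 96/7×(-1/6)² = 8/21
CG = −√(8/21) = -0.617213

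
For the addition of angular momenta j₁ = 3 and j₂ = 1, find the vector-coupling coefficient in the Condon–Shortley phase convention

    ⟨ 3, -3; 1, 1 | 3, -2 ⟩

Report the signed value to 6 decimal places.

triangle: 1!×5!×1!/8! = 120/40320
(j±m)!: 0!×6!×2!×0!×1!×5! = 172800
prefactor² = (2J+1)×Δ×N² = 3600
  k=1: −1/(1!×0!×5!×1!×0!×0!) = -1/120
Σ = -1/120  ⇒  CG² = 3600×(-1/120)² = 1/4
CG = −√(1/4) = -0.500000

-0.500000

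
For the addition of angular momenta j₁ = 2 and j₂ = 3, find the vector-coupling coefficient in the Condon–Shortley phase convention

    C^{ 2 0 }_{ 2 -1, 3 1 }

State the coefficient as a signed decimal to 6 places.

+0.377964

triangle: 3!×1!×3!/8! = 36/40320
(j±m)!: 1!×3!×4!×2!×2!×2! = 1152
prefactor² = (2J+1)×Δ×N² = 36/7
  k=2: +1/(2!×1!×1!×2!×0!×1!) = 1/4
  k=3: −1/(3!×0!×0!×1!×1!×2!) = -1/12
Σ = 1/6  ⇒  CG² = 36/7×1/6² = 1/7
CG = +√(1/7) = +0.377964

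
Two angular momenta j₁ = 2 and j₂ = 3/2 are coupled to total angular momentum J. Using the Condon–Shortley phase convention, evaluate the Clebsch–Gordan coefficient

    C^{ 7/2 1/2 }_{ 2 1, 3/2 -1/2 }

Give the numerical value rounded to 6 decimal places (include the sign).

j₁+j₂−J=0  J+j₁−j₂=4  J−j₁+j₂=3  j₁+j₂+J+1=8
(j₁±m₁, j₂±m₂, J±M) = (3,1,1,2,4,3)
P² = 1728/35
sum k=0..0:
  [0] +1/12 = 1/12
S = 1/12
C² = P²·S² = 12/35 ; C = +0.585540

+√(12/35) ≈ +0.585540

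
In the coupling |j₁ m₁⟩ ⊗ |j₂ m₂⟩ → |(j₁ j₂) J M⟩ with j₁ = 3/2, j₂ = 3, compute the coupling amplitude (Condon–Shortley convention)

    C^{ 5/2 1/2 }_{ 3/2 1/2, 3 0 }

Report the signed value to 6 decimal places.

−√(6/35) ≈ -0.414039

j₁+j₂−J=2  J+j₁−j₂=1  J−j₁+j₂=4  j₁+j₂+J+1=8
(j₁±m₁, j₂±m₂, J±M) = (2,1,3,3,3,2)
P² = 216/35
sum k=0..1:
  [0] +1/12 = 1/12
  [1] −1/4 = -1/4
S = -1/6
C² = P²·S² = 6/35 ; C = -0.414039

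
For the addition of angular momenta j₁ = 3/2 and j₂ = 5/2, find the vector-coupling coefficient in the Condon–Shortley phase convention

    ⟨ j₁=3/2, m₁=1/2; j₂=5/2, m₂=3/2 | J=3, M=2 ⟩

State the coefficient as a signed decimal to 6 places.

−√(1/12) = -0.288675

triangle: 1!·2!·4!/8! = 48/40320
(j±m)!: 2!·1!·4!·1!·5!·1! = 5760
prefactor² = (2J+1)·Δ·N² = 48
  k=0: +1/(0!·1!·1!·4!·1!·0!) = 1/24
  k=1: −1/(1!·0!·0!·3!·2!·1!) = -1/12
Σ = -1/24  ⇒  CG² = 48·(-1/24)² = 1/12
CG = −√(1/12) = -0.288675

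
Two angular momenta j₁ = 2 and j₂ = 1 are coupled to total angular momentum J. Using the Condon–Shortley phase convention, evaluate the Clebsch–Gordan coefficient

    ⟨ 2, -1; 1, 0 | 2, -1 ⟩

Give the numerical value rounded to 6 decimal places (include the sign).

triangle: 1!×3!×1!/6! = 6/720
(j±m)!: 1!×3!×1!×1!×1!×3! = 36
prefactor² = (2J+1)×Δ×N² = 3/2
  k=0: +1/(0!×1!×3!×1!×0!×0!) = 1/6
  k=1: −1/(1!×0!×2!×0!×1!×1!) = -1/2
Σ = -1/3  ⇒  CG² = 3/2×(-1/3)² = 1/6
CG = −√(1/6) = -0.408248

-0.408248  (= −√(1/6))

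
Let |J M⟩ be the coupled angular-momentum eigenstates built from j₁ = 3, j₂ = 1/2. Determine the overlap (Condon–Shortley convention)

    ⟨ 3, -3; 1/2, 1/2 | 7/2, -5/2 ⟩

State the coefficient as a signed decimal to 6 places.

triangle: 0!·6!·1!/8! = 720/40320
(j±m)!: 0!·6!·1!·0!·1!·6! = 518400
prefactor² = (2J+1)·Δ·N² = 518400/7
  k=0: +1/(0!·0!·6!·1!·0!·0!) = 1/720
Σ = 1/720  ⇒  CG² = 518400/7·1/720² = 1/7
CG = +√(1/7) = +0.377964

+0.377964  (= +√(1/7))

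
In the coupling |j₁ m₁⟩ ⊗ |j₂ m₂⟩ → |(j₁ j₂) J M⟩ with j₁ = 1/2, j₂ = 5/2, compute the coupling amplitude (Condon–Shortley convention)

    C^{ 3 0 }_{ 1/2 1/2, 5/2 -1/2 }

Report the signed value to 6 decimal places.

j₁+j₂−J=0  J+j₁−j₂=1  J−j₁+j₂=5  j₁+j₂+J+1=7
(j₁±m₁, j₂±m₂, J±M) = (1,0,2,3,3,3)
P² = 72
sum k=0..0:
  [0] +1/12 = 1/12
S = 1/12
C² = P²·S² = 1/2 ; C = +0.707107

+0.707107  (= +√(1/2))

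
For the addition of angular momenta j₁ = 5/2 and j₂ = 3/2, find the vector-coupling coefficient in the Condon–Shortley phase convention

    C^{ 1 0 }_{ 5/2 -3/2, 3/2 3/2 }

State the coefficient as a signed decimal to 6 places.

√[3·3!2!0!/6! · 1!4!3!0!1!1!] = √(36/5)
  +(−1)^3/∏(3,0,1,0,1,0)! = -1/6  (running -1/6)
⟨..|..⟩ = √(36/5)·(-1/6) = -0.447214

−√(1/5) = -0.447214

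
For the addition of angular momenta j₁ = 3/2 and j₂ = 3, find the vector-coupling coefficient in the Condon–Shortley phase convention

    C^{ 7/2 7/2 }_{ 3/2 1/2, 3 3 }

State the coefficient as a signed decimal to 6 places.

−√(2/3) = -0.816497

√[8·1!2!5!/9! · 2!1!6!0!7!0!] = √(38400)
  +(−1)^1/∏(1,0,0,5,2,0)! = -1/240  (running -1/240)
⟨..|..⟩ = √(38400)·(-1/240) = -0.816497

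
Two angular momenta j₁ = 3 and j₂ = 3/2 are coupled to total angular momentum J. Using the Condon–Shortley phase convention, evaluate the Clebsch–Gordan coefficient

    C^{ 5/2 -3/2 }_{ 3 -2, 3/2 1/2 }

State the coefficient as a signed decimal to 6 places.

j₁+j₂−J=2  J+j₁−j₂=4  J−j₁+j₂=1  j₁+j₂+J+1=8
(j₁±m₁, j₂±m₂, J±M) = (1,5,2,1,1,4)
P² = 288/7
sum k=1..2:
  [1] −1/24 = -1/24
  [2] +1/12 = 1/12
S = 1/24
C² = P²·S² = 1/14 ; C = +0.267261

+0.267261  (= +√(1/14))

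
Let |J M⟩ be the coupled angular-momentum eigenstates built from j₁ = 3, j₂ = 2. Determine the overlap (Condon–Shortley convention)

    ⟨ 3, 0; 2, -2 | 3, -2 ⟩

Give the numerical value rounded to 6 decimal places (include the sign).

+0.577350  (= +√(1/3))

triangle: 2!·4!·2!/9! = 96/362880
(j±m)!: 3!·3!·0!·4!·1!·5! = 103680
prefactor² = (2J+1)·Δ·N² = 192
  k=0: +1/(0!·2!·3!·0!·1!·2!) = 1/24
Σ = 1/24  ⇒  CG² = 192·1/24² = 1/3
CG = +√(1/3) = +0.577350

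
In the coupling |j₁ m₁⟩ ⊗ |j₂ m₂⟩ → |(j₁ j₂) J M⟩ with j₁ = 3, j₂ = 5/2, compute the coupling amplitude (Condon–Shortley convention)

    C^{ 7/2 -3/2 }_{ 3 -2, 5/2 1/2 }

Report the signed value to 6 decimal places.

√[8·2!4!3!/10! · 1!5!3!2!2!5!] = √(1536/7)
  +(−1)^1/∏(1,1,4,2,0,1)! = -1/48  (running -1/48)
  +(−1)^2/∏(2,0,3,1,1,2)! = 1/24  (running 1/48)
⟨..|..⟩ = √(1536/7)·(1/48) = +0.308607

+√(2/21) = +0.308607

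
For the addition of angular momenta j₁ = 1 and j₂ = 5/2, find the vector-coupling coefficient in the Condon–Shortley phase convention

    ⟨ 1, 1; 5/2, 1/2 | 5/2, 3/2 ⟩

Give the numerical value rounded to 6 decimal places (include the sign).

+0.676123  (= +√(16/35))

√[6·1!1!4!/7! · 2!0!3!2!4!1!] = √(576/35)
  +(−1)^0/∏(0,1,0,3,1,1)! = 1/6  (running 1/6)
⟨..|..⟩ = √(576/35)·(1/6) = +0.676123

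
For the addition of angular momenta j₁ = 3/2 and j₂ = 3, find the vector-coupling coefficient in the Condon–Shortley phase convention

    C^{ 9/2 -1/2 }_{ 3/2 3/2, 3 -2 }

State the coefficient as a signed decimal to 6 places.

+0.218218  (= +√(1/21))

j₁+j₂−J=0  J+j₁−j₂=3  J−j₁+j₂=6  j₁+j₂+J+1=10
(j₁±m₁, j₂±m₂, J±M) = (3,0,1,5,4,5)
P² = 172800/7
sum k=0..0:
  [0] +1/720 = 1/720
S = 1/720
C² = P²·S² = 1/21 ; C = +0.218218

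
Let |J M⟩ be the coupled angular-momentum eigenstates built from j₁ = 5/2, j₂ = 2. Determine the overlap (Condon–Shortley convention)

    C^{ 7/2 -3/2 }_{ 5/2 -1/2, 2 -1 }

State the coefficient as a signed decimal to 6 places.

√[8·1!4!3!/9! · 2!3!1!3!2!5!] = √(384/7)
  +(−1)^0/∏(0,1,3,1,1,2)! = 1/12  (running 1/12)
  +(−1)^1/∏(1,0,2,0,2,3)! = -1/24  (running 1/24)
⟨..|..⟩ = √(384/7)·(1/24) = +0.308607

+0.308607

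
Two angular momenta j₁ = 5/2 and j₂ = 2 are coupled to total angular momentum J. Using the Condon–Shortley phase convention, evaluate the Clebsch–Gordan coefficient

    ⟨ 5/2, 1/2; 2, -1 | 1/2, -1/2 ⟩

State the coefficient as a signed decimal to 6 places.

-0.365148  (= −√(2/15))

√[2·4!1!0!/6! · 3!2!1!3!0!1!] = √(24/5)
  +(−1)^1/∏(1,3,1,0,0,0)! = -1/6  (running -1/6)
⟨..|..⟩ = √(24/5)·(-1/6) = -0.365148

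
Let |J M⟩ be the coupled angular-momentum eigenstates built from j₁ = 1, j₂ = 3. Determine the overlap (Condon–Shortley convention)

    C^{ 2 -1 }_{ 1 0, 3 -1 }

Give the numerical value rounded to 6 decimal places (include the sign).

j₁+j₂−J=2  J+j₁−j₂=0  J−j₁+j₂=4  j₁+j₂+J+1=7
(j₁±m₁, j₂±m₂, J±M) = (1,1,2,4,1,3)
P² = 96/7
sum k=1..1:
  [1] −1/6 = -1/6
S = -1/6
C² = P²·S² = 8/21 ; C = -0.617213

-0.617213  (= −√(8/21))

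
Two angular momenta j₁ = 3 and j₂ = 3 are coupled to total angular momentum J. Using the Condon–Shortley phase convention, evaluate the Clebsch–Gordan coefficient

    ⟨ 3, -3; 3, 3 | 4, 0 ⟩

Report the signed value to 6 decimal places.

√[9·2!4!4!/11! · 0!6!6!0!4!4!] = √(5971968/77)
  +(−1)^2/∏(2,0,4,4,0,0)! = 1/1152  (running 1/1152)
⟨..|..⟩ = √(5971968/77)·(1/1152) = +0.241747

+√(9/154) ≈ +0.241747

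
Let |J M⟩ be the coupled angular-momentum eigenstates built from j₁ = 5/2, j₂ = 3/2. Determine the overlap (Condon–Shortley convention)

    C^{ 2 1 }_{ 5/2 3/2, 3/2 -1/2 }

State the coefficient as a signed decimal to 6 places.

j₁+j₂−J=2  J+j₁−j₂=3  J−j₁+j₂=1  j₁+j₂+J+1=7
(j₁±m₁, j₂±m₂, J±M) = (4,1,1,2,3,1)
P² = 24/7
sum k=0..1:
  [0] +1/4 = 1/4
  [1] −1/6 = -1/6
S = 1/12
C² = P²·S² = 1/42 ; C = +0.154303

+√(1/42) ≈ +0.154303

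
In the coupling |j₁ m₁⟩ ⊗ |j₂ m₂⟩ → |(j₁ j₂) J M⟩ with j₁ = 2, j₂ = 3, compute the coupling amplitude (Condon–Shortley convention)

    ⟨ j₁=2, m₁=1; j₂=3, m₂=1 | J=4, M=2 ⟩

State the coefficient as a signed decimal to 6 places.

√[9·1!3!5!/10! · 3!1!4!2!6!2!] = √(5184/7)
  +(−1)^0/∏(0,1,1,4,2,1)! = 1/48  (running 1/48)
  +(−1)^1/∏(1,0,0,3,3,2)! = -1/72  (running 1/144)
⟨..|..⟩ = √(5184/7)·(1/144) = +0.188982

+0.188982  (= +√(1/28))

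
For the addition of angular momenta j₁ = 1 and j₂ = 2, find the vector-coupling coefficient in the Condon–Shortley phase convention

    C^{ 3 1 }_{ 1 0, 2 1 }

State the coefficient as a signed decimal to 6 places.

√[7·0!2!4!/7! · 1!1!3!1!4!2!] = √(96/5)
  +(−1)^0/∏(0,0,1,3,1,1)! = 1/6  (running 1/6)
⟨..|..⟩ = √(96/5)·(1/6) = +0.730297

+0.730297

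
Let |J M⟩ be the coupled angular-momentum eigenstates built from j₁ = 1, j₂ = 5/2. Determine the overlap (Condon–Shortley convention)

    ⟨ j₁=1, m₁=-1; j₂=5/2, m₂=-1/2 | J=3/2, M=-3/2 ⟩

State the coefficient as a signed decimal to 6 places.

triangle: 2!×0!×3!/6! = 12/720
(j±m)!: 0!×2!×2!×3!×0!×3! = 144
prefactor² = (2J+1)×Δ×N² = 48/5
  k=2: +1/(2!×0!×0!×0!×0!×3!) = 1/12
Σ = 1/12  ⇒  CG² = 48/5×1/12² = 1/15
CG = +√(1/15) = +0.258199

+√(1/15) = +0.258199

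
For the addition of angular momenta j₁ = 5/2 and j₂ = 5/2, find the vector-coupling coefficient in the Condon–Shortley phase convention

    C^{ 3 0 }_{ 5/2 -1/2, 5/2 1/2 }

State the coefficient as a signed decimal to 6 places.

−√(4/45) = -0.298142

triangle: 2!*3!*3!/9! = 72/362880
(j±m)!: 2!*3!*3!*2!*3!*3! = 5184
prefactor² = (2J+1)*Δ*N² = 36/5
  k=0: +1/(0!*2!*3!*3!*0!*0!) = 1/72
  k=1: −1/(1!*1!*2!*2!*1!*1!) = -1/4
  k=2: +1/(2!*0!*1!*1!*2!*2!) = 1/8
Σ = -1/9  ⇒  CG² = 36/5*(-1/9)² = 4/45
CG = −√(4/45) = -0.298142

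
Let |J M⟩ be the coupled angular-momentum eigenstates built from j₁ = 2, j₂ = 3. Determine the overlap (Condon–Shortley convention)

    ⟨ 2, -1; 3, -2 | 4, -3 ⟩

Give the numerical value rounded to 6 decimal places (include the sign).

j₁+j₂−J=1  J+j₁−j₂=3  J−j₁+j₂=5  j₁+j₂+J+1=10
(j₁±m₁, j₂±m₂, J±M) = (1,3,1,5,1,7)
P² = 6480
sum k=0..1:
  [0] +1/144 = 1/144
  [1] −1/240 = -1/240
S = 1/360
C² = P²·S² = 1/20 ; C = +0.223607

+√(1/20) = +0.223607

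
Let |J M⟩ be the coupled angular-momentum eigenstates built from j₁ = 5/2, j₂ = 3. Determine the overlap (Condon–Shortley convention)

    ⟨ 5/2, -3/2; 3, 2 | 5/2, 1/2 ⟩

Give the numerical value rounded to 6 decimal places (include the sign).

triangle: 3!·2!·3!/9! = 72/362880
(j±m)!: 1!·4!·5!·1!·3!·2! = 34560
prefactor² = (2J+1)·Δ·N² = 288/7
  k=2: +1/(2!·1!·2!·3!·0!·0!) = 1/24
  k=3: −1/(3!·0!·1!·2!·1!·1!) = -1/12
Σ = -1/24  ⇒  CG² = 288/7·(-1/24)² = 1/14
CG = −√(1/14) = -0.267261

−√(1/14) ≈ -0.267261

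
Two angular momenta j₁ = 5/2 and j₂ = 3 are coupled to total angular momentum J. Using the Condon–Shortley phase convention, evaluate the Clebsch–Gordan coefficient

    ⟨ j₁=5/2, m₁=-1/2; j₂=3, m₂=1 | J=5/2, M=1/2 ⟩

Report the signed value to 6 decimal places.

+√(8/35) = +0.478091

√[6·3!2!3!/9! · 2!3!4!2!3!2!] = √(288/35)
  +(−1)^1/∏(1,2,2,3,0,0)! = -1/24  (running -1/24)
  +(−1)^2/∏(2,1,1,2,1,1)! = 1/4  (running 5/24)
  +(−1)^3/∏(3,0,0,1,2,2)! = -1/24  (running 1/6)
⟨..|..⟩ = √(288/35)·(1/6) = +0.478091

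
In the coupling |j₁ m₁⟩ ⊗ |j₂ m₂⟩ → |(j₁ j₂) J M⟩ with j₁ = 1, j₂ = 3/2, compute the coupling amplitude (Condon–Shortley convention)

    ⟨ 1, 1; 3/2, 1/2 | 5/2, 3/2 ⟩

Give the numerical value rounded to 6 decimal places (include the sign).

+0.774597

j₁+j₂−J=0  J+j₁−j₂=2  J−j₁+j₂=3  j₁+j₂+J+1=6
(j₁±m₁, j₂±m₂, J±M) = (2,0,2,1,4,1)
P² = 48/5
sum k=0..0:
  [0] +1/4 = 1/4
S = 1/4
C² = P²·S² = 3/5 ; C = +0.774597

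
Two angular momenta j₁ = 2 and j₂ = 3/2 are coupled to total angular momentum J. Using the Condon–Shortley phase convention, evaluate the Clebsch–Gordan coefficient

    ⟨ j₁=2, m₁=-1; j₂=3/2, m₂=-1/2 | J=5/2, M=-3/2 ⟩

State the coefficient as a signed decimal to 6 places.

triangle: 1!*3!*2!/7! = 12/5040
(j±m)!: 1!*3!*1!*2!*1!*4! = 288
prefactor² = (2J+1)*Δ*N² = 144/35
  k=0: +1/(0!*1!*3!*1!*0!*1!) = 1/6
  k=1: −1/(1!*0!*2!*0!*1!*2!) = -1/4
Σ = -1/12  ⇒  CG² = 144/35*(-1/12)² = 1/35
CG = −√(1/35) = -0.169031

−√(1/35) = -0.169031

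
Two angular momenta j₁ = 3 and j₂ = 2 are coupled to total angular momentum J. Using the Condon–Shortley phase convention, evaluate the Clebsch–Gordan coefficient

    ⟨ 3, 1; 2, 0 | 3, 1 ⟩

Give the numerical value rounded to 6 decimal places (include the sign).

-0.387298  (= −√(3/20))

j₁+j₂−J=2  J+j₁−j₂=4  J−j₁+j₂=2  j₁+j₂+J+1=9
(j₁±m₁, j₂±m₂, J±M) = (4,2,2,2,4,2)
P² = 256/15
sum k=0..2:
  [0] +1/16 = 1/16
  [1] −1/6 = -1/6
  [2] +1/96 = 1/96
S = -3/32
C² = P²·S² = 3/20 ; C = -0.387298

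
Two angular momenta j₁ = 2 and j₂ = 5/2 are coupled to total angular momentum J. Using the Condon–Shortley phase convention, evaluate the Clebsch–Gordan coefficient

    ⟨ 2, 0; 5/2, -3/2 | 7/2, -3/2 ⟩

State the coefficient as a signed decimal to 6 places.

√[8·1!3!4!/9! · 2!2!1!4!2!5!] = √(512/7)
  +(−1)^0/∏(0,1,2,1,1,3)! = 1/12  (running 1/12)
  +(−1)^1/∏(1,0,1,0,2,4)! = -1/48  (running 1/16)
⟨..|..⟩ = √(512/7)·(1/16) = +0.534522

+√(2/7) ≈ +0.534522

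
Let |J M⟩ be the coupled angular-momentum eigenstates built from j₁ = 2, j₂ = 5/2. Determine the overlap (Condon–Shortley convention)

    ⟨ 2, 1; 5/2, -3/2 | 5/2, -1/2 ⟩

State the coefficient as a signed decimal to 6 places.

+0.414039  (= +√(6/35))

j₁+j₂−J=2  J+j₁−j₂=2  J−j₁+j₂=3  j₁+j₂+J+1=8
(j₁±m₁, j₂±m₂, J±M) = (3,1,1,4,2,3)
P² = 216/35
sum k=0..1:
  [0] +1/4 = 1/4
  [1] −1/12 = -1/12
S = 1/6
C² = P²·S² = 6/35 ; C = +0.414039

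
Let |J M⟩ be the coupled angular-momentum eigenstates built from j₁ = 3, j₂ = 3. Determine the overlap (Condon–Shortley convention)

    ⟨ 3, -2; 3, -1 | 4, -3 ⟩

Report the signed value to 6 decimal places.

j₁+j₂−J=2  J+j₁−j₂=4  J−j₁+j₂=4  j₁+j₂+J+1=11
(j₁±m₁, j₂±m₂, J±M) = (1,5,2,4,1,7)
P² = 82944/11
sum k=1..2:
  [1] −1/144 = -1/144
  [2] +1/288 = 1/288
S = -1/288
C² = P²·S² = 1/11 ; C = -0.301511

−√(1/11) = -0.301511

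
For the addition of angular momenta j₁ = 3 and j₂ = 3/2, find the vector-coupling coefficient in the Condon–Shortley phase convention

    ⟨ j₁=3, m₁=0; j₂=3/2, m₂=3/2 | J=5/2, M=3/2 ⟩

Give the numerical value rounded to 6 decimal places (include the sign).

+0.507093  (= +√(9/35))

j₁+j₂−J=2  J+j₁−j₂=4  J−j₁+j₂=1  j₁+j₂+J+1=8
(j₁±m₁, j₂±m₂, J±M) = (3,3,3,0,4,1)
P² = 1296/35
sum k=2..2:
  [2] +1/12 = 1/12
S = 1/12
C² = P²·S² = 9/35 ; C = +0.507093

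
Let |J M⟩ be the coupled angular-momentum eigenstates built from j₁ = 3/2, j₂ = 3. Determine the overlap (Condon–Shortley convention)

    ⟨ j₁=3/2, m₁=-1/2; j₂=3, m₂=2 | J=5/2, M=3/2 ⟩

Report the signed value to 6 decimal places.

√[6·2!1!4!/8! · 1!2!5!1!4!1!] = √(288/7)
  +(−1)^1/∏(1,1,1,4,0,0)! = -1/24  (running -1/24)
  +(−1)^2/∏(2,0,0,3,1,1)! = 1/12  (running 1/24)
⟨..|..⟩ = √(288/7)·(1/24) = +0.267261

+√(1/14) = +0.267261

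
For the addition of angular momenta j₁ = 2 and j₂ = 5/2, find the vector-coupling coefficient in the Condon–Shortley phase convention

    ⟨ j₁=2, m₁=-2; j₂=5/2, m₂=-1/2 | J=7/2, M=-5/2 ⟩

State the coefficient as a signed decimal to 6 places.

√[8·1!3!4!/9! · 0!4!2!3!1!6!] = √(4608/7)
  +(−1)^1/∏(1,0,3,1,0,3)! = -1/36  (running -1/36)
⟨..|..⟩ = √(4608/7)·(-1/36) = -0.712697

-0.712697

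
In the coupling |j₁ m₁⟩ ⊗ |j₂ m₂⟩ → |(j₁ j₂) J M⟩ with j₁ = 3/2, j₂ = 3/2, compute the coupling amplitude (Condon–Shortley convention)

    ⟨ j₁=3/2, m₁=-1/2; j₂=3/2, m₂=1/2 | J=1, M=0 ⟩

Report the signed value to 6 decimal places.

√[3·2!1!1!/5! · 1!2!2!1!1!1!] = √(1/5)
  +(−1)^1/∏(1,1,1,1,0,0)! = -1  (running -1)
  +(−1)^2/∏(2,0,0,0,1,1)! = 1/2  (running -1/2)
⟨..|..⟩ = √(1/5)·(-1/2) = -0.223607

−√(1/20) ≈ -0.223607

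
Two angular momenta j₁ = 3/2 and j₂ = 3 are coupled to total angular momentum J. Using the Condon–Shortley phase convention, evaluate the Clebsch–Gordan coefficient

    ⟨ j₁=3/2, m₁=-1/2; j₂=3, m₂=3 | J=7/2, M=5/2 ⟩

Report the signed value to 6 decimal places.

√[8·1!2!5!/9! · 1!2!6!0!6!1!] = √(38400/7)
  +(−1)^1/∏(1,0,1,5,1,0)! = -1/120  (running -1/120)
⟨..|..⟩ = √(38400/7)·(-1/120) = -0.617213

−√(8/21) = -0.617213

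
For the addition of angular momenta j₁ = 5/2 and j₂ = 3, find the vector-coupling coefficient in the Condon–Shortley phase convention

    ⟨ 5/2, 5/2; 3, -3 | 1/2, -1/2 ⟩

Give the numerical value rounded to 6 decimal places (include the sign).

+√(2/7) ≈ +0.534522

√[2·5!0!1!/7! · 5!0!0!6!0!1!] = √(28800/7)
  +(−1)^0/∏(0,5,0,0,0,1)! = 1/120  (running 1/120)
⟨..|..⟩ = √(28800/7)·(1/120) = +0.534522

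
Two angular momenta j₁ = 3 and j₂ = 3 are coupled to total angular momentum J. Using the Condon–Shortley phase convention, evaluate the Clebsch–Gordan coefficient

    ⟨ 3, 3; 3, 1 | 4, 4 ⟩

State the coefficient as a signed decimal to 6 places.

+0.522233

√[9·2!4!4!/11! · 6!0!4!2!8!0!] = √(3981312/11)
  +(−1)^0/∏(0,2,0,4,4,0)! = 1/1152  (running 1/1152)
⟨..|..⟩ = √(3981312/11)·(1/1152) = +0.522233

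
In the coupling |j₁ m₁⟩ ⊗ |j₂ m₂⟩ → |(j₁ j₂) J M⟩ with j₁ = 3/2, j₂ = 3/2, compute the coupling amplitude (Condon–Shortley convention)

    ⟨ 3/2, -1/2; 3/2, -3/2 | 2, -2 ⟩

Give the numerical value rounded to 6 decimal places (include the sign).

+√(1/2) = +0.707107

triangle: 1!*2!*2!/6! = 4/720
(j±m)!: 1!*2!*0!*3!*0!*4! = 288
prefactor² = (2J+1)*Δ*N² = 8
  k=0: +1/(0!*1!*2!*0!*0!*2!) = 1/4
Σ = 1/4  ⇒  CG² = 8*1/4² = 1/2
CG = +√(1/2) = +0.707107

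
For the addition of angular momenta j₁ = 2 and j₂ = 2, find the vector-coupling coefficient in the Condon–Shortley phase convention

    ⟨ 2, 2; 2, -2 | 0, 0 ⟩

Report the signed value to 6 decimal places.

j₁+j₂−J=4  J+j₁−j₂=0  J−j₁+j₂=0  j₁+j₂+J+1=5
(j₁±m₁, j₂±m₂, J±M) = (4,0,0,4,0,0)
P² = 576/5
sum k=0..0:
  [0] +1/24 = 1/24
S = 1/24
C² = P²·S² = 1/5 ; C = +0.447214

+0.447214  (= +√(1/5))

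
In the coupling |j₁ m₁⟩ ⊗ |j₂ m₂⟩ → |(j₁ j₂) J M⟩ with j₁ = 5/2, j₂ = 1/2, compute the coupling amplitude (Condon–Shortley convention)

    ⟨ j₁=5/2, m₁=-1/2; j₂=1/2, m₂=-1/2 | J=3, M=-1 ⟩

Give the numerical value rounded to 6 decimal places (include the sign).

+√(2/3) = +0.816497

triangle: 0!×5!×1!/7! = 120/5040
(j±m)!: 2!×3!×0!×1!×2!×4! = 576
prefactor² = (2J+1)×Δ×N² = 96
  k=0: +1/(0!×0!×3!×0!×2!×1!) = 1/12
Σ = 1/12  ⇒  CG² = 96×1/12² = 2/3
CG = +√(2/3) = +0.816497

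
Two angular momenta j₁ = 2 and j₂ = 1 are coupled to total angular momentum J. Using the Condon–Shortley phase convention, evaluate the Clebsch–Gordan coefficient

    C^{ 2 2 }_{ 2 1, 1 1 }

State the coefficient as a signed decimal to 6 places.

−√(1/3) ≈ -0.577350

triangle: 1!×3!×1!/6! = 6/720
(j±m)!: 3!×1!×2!×0!×4!×0! = 288
prefactor² = (2J+1)×Δ×N² = 12
  k=1: −1/(1!×0!×0!×1!×3!×0!) = -1/6
Σ = -1/6  ⇒  CG² = 12×(-1/6)² = 1/3
CG = −√(1/3) = -0.577350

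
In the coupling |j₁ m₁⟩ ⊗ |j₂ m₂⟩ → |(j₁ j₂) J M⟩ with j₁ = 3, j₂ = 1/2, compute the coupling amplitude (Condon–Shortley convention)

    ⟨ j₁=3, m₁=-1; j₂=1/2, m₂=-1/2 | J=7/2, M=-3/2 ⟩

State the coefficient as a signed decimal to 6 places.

j₁+j₂−J=0  J+j₁−j₂=6  J−j₁+j₂=1  j₁+j₂+J+1=8
(j₁±m₁, j₂±m₂, J±M) = (2,4,0,1,2,5)
P² = 11520/7
sum k=0..0:
  [0] +1/48 = 1/48
S = 1/48
C² = P²·S² = 5/7 ; C = +0.845154

+0.845154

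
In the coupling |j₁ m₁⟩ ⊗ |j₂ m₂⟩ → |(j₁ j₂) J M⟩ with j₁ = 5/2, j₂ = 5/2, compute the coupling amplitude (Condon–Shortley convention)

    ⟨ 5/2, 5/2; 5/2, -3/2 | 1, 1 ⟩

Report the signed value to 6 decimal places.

+0.377964  (= +√(1/7))

j₁+j₂−J=4  J+j₁−j₂=1  J−j₁+j₂=1  j₁+j₂+J+1=7
(j₁±m₁, j₂±m₂, J±M) = (5,0,1,4,2,0)
P² = 576/7
sum k=0..0:
  [0] +1/24 = 1/24
S = 1/24
C² = P²·S² = 1/7 ; C = +0.377964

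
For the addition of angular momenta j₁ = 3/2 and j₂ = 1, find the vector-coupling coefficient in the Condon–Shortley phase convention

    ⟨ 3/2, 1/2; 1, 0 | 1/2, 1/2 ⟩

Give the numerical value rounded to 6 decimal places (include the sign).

√[2·2!1!0!/4! · 2!1!1!1!1!0!] = √(1/3)
  +(−1)^1/∏(1,1,0,0,1,0)! = -1  (running -1)
⟨..|..⟩ = √(1/3)·(-1) = -0.577350

−√(1/3) ≈ -0.577350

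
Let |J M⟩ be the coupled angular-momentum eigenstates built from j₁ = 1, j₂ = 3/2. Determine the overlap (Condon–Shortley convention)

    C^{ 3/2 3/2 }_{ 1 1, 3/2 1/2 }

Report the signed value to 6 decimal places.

j₁+j₂−J=1  J+j₁−j₂=1  J−j₁+j₂=2  j₁+j₂+J+1=5
(j₁±m₁, j₂±m₂, J±M) = (2,0,2,1,3,0)
P² = 8/5
sum k=0..0:
  [0] +1/2 = 1/2
S = 1/2
C² = P²·S² = 2/5 ; C = +0.632456

+√(2/5) ≈ +0.632456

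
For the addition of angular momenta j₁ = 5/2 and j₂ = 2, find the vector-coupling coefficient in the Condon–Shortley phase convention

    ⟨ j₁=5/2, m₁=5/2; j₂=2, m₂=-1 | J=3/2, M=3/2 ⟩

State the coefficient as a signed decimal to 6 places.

triangle: 3!·2!·1!/7! = 12/5040
(j±m)!: 5!·0!·1!·3!·3!·0! = 4320
prefactor² = (2J+1)·Δ·N² = 288/7
  k=0: +1/(0!·3!·0!·1!·2!·0!) = 1/12
Σ = 1/12  ⇒  CG² = 288/7·1/12² = 2/7
CG = +√(2/7) = +0.534522

+0.534522  (= +√(2/7))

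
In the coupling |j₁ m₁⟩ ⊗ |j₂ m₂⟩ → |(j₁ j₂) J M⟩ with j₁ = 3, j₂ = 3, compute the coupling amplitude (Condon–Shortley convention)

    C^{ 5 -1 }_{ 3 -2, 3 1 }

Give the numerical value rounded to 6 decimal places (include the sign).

−√(9/28) ≈ -0.566947

√[11·1!5!5!/12! · 1!5!4!2!4!6!] = √(230400/7)
  +(−1)^0/∏(0,1,5,4,0,1)! = 1/2880  (running 1/2880)
  +(−1)^1/∏(1,0,4,3,1,2)! = -1/288  (running -1/320)
⟨..|..⟩ = √(230400/7)·(-1/320) = -0.566947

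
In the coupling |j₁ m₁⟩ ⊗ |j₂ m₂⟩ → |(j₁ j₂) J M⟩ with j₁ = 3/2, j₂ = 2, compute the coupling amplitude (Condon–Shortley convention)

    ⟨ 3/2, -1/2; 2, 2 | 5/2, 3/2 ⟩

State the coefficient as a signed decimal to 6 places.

−√(16/35) ≈ -0.676123

triangle: 1!·2!·3!/7! = 12/5040
(j±m)!: 1!·2!·4!·0!·4!·1! = 1152
prefactor² = (2J+1)·Δ·N² = 576/35
  k=1: −1/(1!·0!·1!·3!·1!·0!) = -1/6
Σ = -1/6  ⇒  CG² = 576/35·(-1/6)² = 16/35
CG = −√(16/35) = -0.676123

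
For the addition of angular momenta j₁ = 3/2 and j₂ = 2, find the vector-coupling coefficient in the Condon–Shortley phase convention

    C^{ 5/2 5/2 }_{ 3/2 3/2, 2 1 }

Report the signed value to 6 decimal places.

j₁+j₂−J=1  J+j₁−j₂=2  J−j₁+j₂=3  j₁+j₂+J+1=7
(j₁±m₁, j₂±m₂, J±M) = (3,0,3,1,5,0)
P² = 432/7
sum k=0..0:
  [0] +1/12 = 1/12
S = 1/12
C² = P²·S² = 3/7 ; C = +0.654654

+0.654654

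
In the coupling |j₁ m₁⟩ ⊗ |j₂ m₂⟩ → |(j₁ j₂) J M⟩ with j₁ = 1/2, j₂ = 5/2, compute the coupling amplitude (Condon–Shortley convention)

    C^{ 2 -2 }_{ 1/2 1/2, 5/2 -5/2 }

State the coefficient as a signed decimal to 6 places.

j₁+j₂−J=1  J+j₁−j₂=0  J−j₁+j₂=4  j₁+j₂+J+1=6
(j₁±m₁, j₂±m₂, J±M) = (1,0,0,5,0,4)
P² = 480
sum k=0..0:
  [0] +1/24 = 1/24
S = 1/24
C² = P²·S² = 5/6 ; C = +0.912871

+√(5/6) ≈ +0.912871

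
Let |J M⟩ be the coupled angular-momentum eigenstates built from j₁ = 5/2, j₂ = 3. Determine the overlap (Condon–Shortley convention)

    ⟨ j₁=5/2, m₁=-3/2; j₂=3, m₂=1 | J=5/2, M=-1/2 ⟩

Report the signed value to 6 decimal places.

triangle: 3!×2!×3!/9! = 72/362880
(j±m)!: 1!×4!×4!×2!×2!×3! = 13824
prefactor² = (2J+1)×Δ×N² = 576/35
  k=2: +1/(2!×1!×2!×2!×0!×1!) = 1/8
  k=3: −1/(3!×0!×1!×1!×1!×2!) = -1/12
Σ = 1/24  ⇒  CG² = 576/35×1/24² = 1/35
CG = +√(1/35) = +0.169031

+0.169031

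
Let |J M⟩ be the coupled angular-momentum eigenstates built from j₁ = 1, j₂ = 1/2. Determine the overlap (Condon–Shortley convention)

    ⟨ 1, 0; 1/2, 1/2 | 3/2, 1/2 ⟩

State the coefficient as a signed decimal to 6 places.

triangle: 0!*2!*1!/4! = 2/24
(j±m)!: 1!*1!*1!*0!*2!*1! = 2
prefactor² = (2J+1)*Δ*N² = 2/3
  k=0: +1/(0!*0!*1!*1!*1!*0!) = 1
Σ = 1  ⇒  CG² = 2/3*1² = 2/3
CG = +√(2/3) = +0.816497

+0.816497  (= +√(2/3))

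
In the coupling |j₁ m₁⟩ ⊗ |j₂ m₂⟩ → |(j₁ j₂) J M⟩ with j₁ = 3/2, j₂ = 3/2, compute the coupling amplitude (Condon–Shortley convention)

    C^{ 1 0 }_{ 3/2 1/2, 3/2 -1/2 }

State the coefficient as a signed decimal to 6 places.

-0.223607  (= −√(1/20))

triangle: 2!×1!×1!/5! = 2/120
(j±m)!: 2!×1!×1!×2!×1!×1! = 4
prefactor² = (2J+1)×Δ×N² = 1/5
  k=0: +1/(0!×2!×1!×1!×0!×0!) = 1/2
  k=1: −1/(1!×1!×0!×0!×1!×1!) = -1
Σ = -1/2  ⇒  CG² = 1/5×(-1/2)² = 1/20
CG = −√(1/20) = -0.223607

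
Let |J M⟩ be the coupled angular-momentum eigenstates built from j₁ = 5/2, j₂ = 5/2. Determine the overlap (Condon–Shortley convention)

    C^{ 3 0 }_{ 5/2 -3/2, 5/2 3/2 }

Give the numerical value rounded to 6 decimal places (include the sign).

√[7·2!3!3!/9! · 1!4!4!1!3!3!] = √(144/5)
  +(−1)^1/∏(1,1,3,3,0,0)! = -1/36  (running -1/36)
  +(−1)^2/∏(2,0,2,2,1,1)! = 1/8  (running 7/72)
⟨..|..⟩ = √(144/5)·(7/72) = +0.521749

+√(49/180) = +0.521749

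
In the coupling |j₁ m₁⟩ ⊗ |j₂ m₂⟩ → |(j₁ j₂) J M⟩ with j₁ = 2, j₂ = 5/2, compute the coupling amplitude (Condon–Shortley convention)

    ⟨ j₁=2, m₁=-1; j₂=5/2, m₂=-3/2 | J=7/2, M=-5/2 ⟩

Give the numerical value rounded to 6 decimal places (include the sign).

+0.125988

√[8·1!3!4!/9! · 1!3!1!4!1!6!] = √(2304/7)
  +(−1)^0/∏(0,1,3,1,0,3)! = 1/36  (running 1/36)
  +(−1)^1/∏(1,0,2,0,1,4)! = -1/48  (running 1/144)
⟨..|..⟩ = √(2304/7)·(1/144) = +0.125988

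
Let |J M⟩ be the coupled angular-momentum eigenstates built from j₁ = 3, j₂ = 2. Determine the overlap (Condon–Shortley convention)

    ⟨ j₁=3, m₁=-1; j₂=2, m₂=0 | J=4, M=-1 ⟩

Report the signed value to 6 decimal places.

√[9·1!5!3!/10! · 2!4!2!2!3!5!] = √(1728/7)
  +(−1)^0/∏(0,1,4,2,1,1)! = 1/48  (running 1/48)
  +(−1)^1/∏(1,0,3,1,2,2)! = -1/24  (running -1/48)
⟨..|..⟩ = √(1728/7)·(-1/48) = -0.327327

−√(3/28) ≈ -0.327327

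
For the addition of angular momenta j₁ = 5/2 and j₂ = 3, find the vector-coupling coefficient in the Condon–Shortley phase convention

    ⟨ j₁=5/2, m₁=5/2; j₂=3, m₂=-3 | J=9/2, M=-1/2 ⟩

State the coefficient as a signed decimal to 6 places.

triangle: 1!*4!*5!/11! = 2880/39916800
(j±m)!: 5!*0!*0!*6!*4!*5! = 248832000
prefactor² = (2J+1)*Δ*N² = 13824000/77
  k=0: +1/(0!*1!*0!*0!*4!*5!) = 1/2880
Σ = 1/2880  ⇒  CG² = 13824000/77*1/2880² = 5/231
CG = +√(5/231) = +0.147122

+0.147122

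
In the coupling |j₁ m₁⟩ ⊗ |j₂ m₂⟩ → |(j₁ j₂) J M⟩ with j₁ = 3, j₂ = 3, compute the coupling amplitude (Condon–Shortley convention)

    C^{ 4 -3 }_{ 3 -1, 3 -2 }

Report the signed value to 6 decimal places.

−√(1/11) ≈ -0.301511

j₁+j₂−J=2  J+j₁−j₂=4  J−j₁+j₂=4  j₁+j₂+J+1=11
(j₁±m₁, j₂±m₂, J±M) = (2,4,1,5,1,7)
P² = 82944/11
sum k=0..1:
  [0] +1/288 = 1/288
  [1] −1/144 = -1/144
S = -1/288
C² = P²·S² = 1/11 ; C = -0.301511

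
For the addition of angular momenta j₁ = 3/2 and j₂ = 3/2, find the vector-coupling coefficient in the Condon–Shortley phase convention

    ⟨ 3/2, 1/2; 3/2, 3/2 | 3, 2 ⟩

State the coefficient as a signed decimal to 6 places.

j₁+j₂−J=0  J+j₁−j₂=3  J−j₁+j₂=3  j₁+j₂+J+1=7
(j₁±m₁, j₂±m₂, J±M) = (2,1,3,0,5,1)
P² = 72
sum k=0..0:
  [0] +1/12 = 1/12
S = 1/12
C² = P²·S² = 1/2 ; C = +0.707107

+0.707107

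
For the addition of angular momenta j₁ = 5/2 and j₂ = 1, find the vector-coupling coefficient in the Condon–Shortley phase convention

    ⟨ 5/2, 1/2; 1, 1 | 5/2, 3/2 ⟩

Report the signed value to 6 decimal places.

√[6·1!4!1!/7! · 3!2!2!0!4!1!] = √(576/35)
  +(−1)^1/∏(1,0,1,1,3,0)! = -1/6  (running -1/6)
⟨..|..⟩ = √(576/35)·(-1/6) = -0.676123

−√(16/35) = -0.676123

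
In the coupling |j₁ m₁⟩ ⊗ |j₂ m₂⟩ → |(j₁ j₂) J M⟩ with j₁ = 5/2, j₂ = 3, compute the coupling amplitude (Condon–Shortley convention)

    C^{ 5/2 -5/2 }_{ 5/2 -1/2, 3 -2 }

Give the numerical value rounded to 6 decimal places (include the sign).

√[6·3!2!3!/9! · 2!3!1!5!0!5!] = √(1440/7)
  +(−1)^1/∏(1,2,2,0,0,3)! = -1/24  (running -1/24)
⟨..|..⟩ = √(1440/7)·(-1/24) = -0.597614

−√(5/14) ≈ -0.597614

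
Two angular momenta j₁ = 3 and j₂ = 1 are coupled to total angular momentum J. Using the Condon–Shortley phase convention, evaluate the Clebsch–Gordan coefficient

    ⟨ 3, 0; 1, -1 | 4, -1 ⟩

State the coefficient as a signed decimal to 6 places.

j₁+j₂−J=0  J+j₁−j₂=6  J−j₁+j₂=2  j₁+j₂+J+1=9
(j₁±m₁, j₂±m₂, J±M) = (3,3,0,2,3,5)
P² = 12960/7
sum k=0..0:
  [0] +1/72 = 1/72
S = 1/72
C² = P²·S² = 5/14 ; C = +0.597614

+0.597614  (= +√(5/14))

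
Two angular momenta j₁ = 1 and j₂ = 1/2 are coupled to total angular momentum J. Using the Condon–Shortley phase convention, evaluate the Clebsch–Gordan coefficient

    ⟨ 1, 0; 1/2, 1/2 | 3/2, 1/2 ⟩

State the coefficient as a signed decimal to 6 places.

+√(2/3) ≈ +0.816497

triangle: 0!·2!·1!/4! = 2/24
(j±m)!: 1!·1!·1!·0!·2!·1! = 2
prefactor² = (2J+1)·Δ·N² = 2/3
  k=0: +1/(0!·0!·1!·1!·1!·0!) = 1
Σ = 1  ⇒  CG² = 2/3·1² = 2/3
CG = +√(2/3) = +0.816497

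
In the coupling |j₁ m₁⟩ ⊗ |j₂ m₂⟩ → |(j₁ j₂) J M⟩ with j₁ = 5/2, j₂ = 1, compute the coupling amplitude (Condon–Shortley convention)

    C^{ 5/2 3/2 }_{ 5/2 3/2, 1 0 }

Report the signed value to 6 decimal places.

j₁+j₂−J=1  J+j₁−j₂=4  J−j₁+j₂=1  j₁+j₂+J+1=7
(j₁±m₁, j₂±m₂, J±M) = (4,1,1,1,4,1)
P² = 576/35
sum k=0..1:
  [0] +1/6 = 1/6
  [1] −1/24 = -1/24
S = 1/8
C² = P²·S² = 9/35 ; C = +0.507093

+√(9/35) = +0.507093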